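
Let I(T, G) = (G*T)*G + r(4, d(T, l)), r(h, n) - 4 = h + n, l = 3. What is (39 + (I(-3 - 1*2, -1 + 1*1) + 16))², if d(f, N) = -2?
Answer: 3721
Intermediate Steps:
r(h, n) = 4 + h + n (r(h, n) = 4 + (h + n) = 4 + h + n)
I(T, G) = 6 + T*G² (I(T, G) = (G*T)*G + (4 + 4 - 2) = T*G² + 6 = 6 + T*G²)
(39 + (I(-3 - 1*2, -1 + 1*1) + 16))² = (39 + ((6 + (-3 - 1*2)*(-1 + 1*1)²) + 16))² = (39 + ((6 + (-3 - 2)*(-1 + 1)²) + 16))² = (39 + ((6 - 5*0²) + 16))² = (39 + ((6 - 5*0) + 16))² = (39 + ((6 + 0) + 16))² = (39 + (6 + 16))² = (39 + 22)² = 61² = 3721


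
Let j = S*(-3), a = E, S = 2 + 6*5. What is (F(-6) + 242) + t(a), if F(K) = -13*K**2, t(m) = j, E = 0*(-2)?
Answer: -322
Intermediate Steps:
S = 32 (S = 2 + 30 = 32)
E = 0
a = 0
j = -96 (j = 32*(-3) = -96)
t(m) = -96
(F(-6) + 242) + t(a) = (-13*(-6)**2 + 242) - 96 = (-13*36 + 242) - 96 = (-468 + 242) - 96 = -226 - 96 = -322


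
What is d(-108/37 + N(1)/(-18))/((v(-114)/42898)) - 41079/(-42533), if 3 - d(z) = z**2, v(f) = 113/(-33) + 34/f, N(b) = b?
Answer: 494543098822235765/7338783498372 ≈ 67388.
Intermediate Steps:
v(f) = -113/33 + 34/f (v(f) = 113*(-1/33) + 34/f = -113/33 + 34/f)
d(z) = 3 - z**2
d(-108/37 + N(1)/(-18))/((v(-114)/42898)) - 41079/(-42533) = (3 - (-108/37 + 1/(-18))**2)/(((-113/33 + 34/(-114))/42898)) - 41079/(-42533) = (3 - (-108*1/37 + 1*(-1/18))**2)/(((-113/33 + 34*(-1/114))*(1/42898))) - 41079*(-1/42533) = (3 - (-108/37 - 1/18)**2)/(((-113/33 - 17/57)*(1/42898))) + 41079/42533 = (3 - (-1981/666)**2)/((-778/209*1/42898)) + 41079/42533 = (3 - 1*3924361/443556)/(-389/4482841) + 41079/42533 = (3 - 3924361/443556)*(-4482841/389) + 41079/42533 = -2593693/443556*(-4482841/389) + 41079/42533 = 11627113321813/172543284 + 41079/42533 = 494543098822235765/7338783498372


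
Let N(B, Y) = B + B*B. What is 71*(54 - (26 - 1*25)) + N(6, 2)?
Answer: 3805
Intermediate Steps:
N(B, Y) = B + B²
71*(54 - (26 - 1*25)) + N(6, 2) = 71*(54 - (26 - 1*25)) + 6*(1 + 6) = 71*(54 - (26 - 25)) + 6*7 = 71*(54 - 1*1) + 42 = 71*(54 - 1) + 42 = 71*53 + 42 = 3763 + 42 = 3805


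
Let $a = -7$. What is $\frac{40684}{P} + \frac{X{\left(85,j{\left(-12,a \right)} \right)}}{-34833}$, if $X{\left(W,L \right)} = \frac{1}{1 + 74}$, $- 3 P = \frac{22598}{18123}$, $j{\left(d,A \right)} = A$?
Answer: $- \frac{2889329942931349}{29518355025} \approx -97883.0$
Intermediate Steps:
$P = - \frac{22598}{54369}$ ($P = - \frac{22598 \cdot \frac{1}{18123}}{3} = \left(- \frac{1}{3}\right) \frac{22598}{18123} = - \frac{22598}{54369} \approx -0.41564$)
$X{\left(W,L \right)} = \frac{1}{75}$
$\frac{40684}{P} + \frac{X{\left(85,j{\left(-12,a \right)} \right)}}{-34833} = \frac{40684}{- \frac{22598}{54369}} + \frac{1}{75 \left(-34833\right)} = 40684 \left(- \frac{54369}{22598}\right) + \frac{1}{75} \left(- \frac{1}{34833}\right) = - \frac{1105974198}{11299} - \frac{1}{2612475} = - \frac{2889329942931349}{29518355025}$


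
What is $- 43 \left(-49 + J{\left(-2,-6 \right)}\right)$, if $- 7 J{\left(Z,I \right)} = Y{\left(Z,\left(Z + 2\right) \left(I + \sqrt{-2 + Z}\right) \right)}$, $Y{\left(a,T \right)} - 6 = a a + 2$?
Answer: $\frac{15265}{7} \approx 2180.7$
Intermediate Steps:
$Y{\left(a,T \right)} = 8 + a^{2}$ ($Y{\left(a,T \right)} = 6 + \left(a a + 2\right) = 6 + \left(a^{2} + 2\right) = 6 + \left(2 + a^{2}\right) = 8 + a^{2}$)
$J{\left(Z,I \right)} = - \frac{8}{7} - \frac{Z^{2}}{7}$ ($J{\left(Z,I \right)} = - \frac{8 + Z^{2}}{7} = - \frac{8}{7} - \frac{Z^{2}}{7}$)
$- 43 \left(-49 + J{\left(-2,-6 \right)}\right) = - 43 \left(-49 - \left(\frac{8}{7} + \frac{\left(-2\right)^{2}}{7}\right)\right) = - 43 \left(-49 - \frac{12}{7}\right) = \left(-43\right) \left(- \frac{355}{7}\right) = \frac{15265}{7}$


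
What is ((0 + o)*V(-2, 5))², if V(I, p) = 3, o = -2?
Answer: 36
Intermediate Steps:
((0 + o)*V(-2, 5))² = ((0 - 2)*3)² = (-2*3)² = (-6)² = 36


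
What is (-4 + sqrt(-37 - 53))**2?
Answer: (4 - 3*I*sqrt(10))**2 ≈ -74.0 - 75.895*I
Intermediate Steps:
(-4 + sqrt(-37 - 53))**2 = (-4 + sqrt(-90))**2 = (-4 + 3*I*sqrt(10))**2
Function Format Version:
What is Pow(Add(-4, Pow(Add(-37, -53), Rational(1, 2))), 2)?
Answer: Pow(Add(4, Mul(-3, I, Pow(10, Rational(1, 2)))), 2) ≈ Add(-74.000, Mul(-75.895, I))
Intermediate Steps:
Pow(Add(-4, Pow(Add(-37, -53), Rational(1, 2))), 2) = Pow(Add(-4, Pow(-90, Rational(1, 2))), 2) = Pow(Add(-4, Mul(3, I, Pow(10, Rational(1, 2)))), 2)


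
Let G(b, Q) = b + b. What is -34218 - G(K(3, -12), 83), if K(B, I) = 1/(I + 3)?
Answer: -307960/9 ≈ -34218.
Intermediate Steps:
K(B, I) = 1/(3 + I)
G(b, Q) = 2*b
-34218 - G(K(3, -12), 83) = -34218 - 2/(3 - 12) = -34218 - 2/(-9) = -34218 - 2*(-1)/9 = -34218 - 1*(-2/9) = -34218 + 2/9 = -307960/9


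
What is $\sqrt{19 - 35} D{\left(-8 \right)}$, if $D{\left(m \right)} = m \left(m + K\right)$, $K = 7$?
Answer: $32 i \approx 32.0 i$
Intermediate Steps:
$D{\left(m \right)} = m \left(7 + m\right)$ ($D{\left(m \right)} = m \left(m + 7\right) = m \left(7 + m\right)$)
$\sqrt{19 - 35} D{\left(-8 \right)} = \sqrt{19 - 35} \left(- 8 \left(7 - 8\right)\right) = \sqrt{-16} \left(\left(-8\right) \left(-1\right)\right) = 4 i 8 = 32 i$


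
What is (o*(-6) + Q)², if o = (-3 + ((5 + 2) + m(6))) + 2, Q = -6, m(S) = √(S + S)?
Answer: 2196 + 1008*√3 ≈ 3941.9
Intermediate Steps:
m(S) = √2*√S (m(S) = √(2*S) = √2*√S)
o = 6 + 2*√3 (o = (-3 + ((5 + 2) + √2*√6)) + 2 = (-3 + (7 + 2*√3)) + 2 = (4 + 2*√3) + 2 = 6 + 2*√3 ≈ 9.4641)
(o*(-6) + Q)² = ((6 + 2*√3)*(-6) - 6)² = ((-36 - 12*√3) - 6)² = (-42 - 12*√3)²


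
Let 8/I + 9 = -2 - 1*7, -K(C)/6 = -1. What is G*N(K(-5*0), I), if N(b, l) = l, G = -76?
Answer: 304/9 ≈ 33.778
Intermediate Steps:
K(C) = 6 (K(C) = -6*(-1) = 6)
I = -4/9 (I = 8/(-9 + (-2 - 1*7)) = 8/(-9 + (-2 - 7)) = 8/(-9 - 9) = 8/(-18) = 8*(-1/18) = -4/9 ≈ -0.44444)
G*N(K(-5*0), I) = -76*(-4/9) = 304/9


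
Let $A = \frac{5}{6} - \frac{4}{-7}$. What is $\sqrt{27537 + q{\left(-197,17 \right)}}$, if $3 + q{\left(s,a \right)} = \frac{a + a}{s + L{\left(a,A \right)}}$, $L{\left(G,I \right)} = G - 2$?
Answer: $\frac{\sqrt{228007507}}{91} \approx 165.93$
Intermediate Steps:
$A = \frac{59}{42}$ ($A = 5 \cdot \frac{1}{6} - - \frac{4}{7} = \frac{5}{6} + \frac{4}{7} = \frac{59}{42} \approx 1.4048$)
$L{\left(G,I \right)} = -2 + G$ ($L{\left(G,I \right)} = G - 2 = -2 + G$)
$q{\left(s,a \right)} = -3 + \frac{2 a}{-2 + a + s}$ ($q{\left(s,a \right)} = -3 + \frac{a + a}{s + \left(-2 + a\right)} = -3 + \frac{2 a}{-2 + a + s}$)
$\sqrt{27537 + q{\left(-197,17 \right)}} = \sqrt{27537 + \frac{6 - 17 - -591}{-2 + 17 - 197}} = \sqrt{27537 + \frac{6 - 17 + 591}{-182}} = \sqrt{27537 - \frac{290}{91}} = \sqrt{\frac{2505577}{91}} = \frac{\sqrt{228007507}}{91}$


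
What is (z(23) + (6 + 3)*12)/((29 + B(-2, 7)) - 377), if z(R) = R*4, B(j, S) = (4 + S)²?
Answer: -200/227 ≈ -0.88106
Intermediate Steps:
z(R) = 4*R
(z(23) + (6 + 3)*12)/((29 + B(-2, 7)) - 377) = (4*23 + (6 + 3)*12)/((29 + (4 + 7)²) - 377) = (92 + 9*12)/((29 + 11²) - 377) = (92 + 108)/((29 + 121) - 377) = 200/(150 - 377) = 200/(-227) = 200*(-1/227) = -200/227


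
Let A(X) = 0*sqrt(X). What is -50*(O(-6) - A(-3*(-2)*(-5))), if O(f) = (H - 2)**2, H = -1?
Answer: -450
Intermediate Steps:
A(X) = 0
O(f) = 9 (O(f) = (-1 - 2)**2 = (-3)**2 = 9)
-50*(O(-6) - A(-3*(-2)*(-5))) = -50*(9 - 1*0) = -50*(9 + 0) = -50*9 = -450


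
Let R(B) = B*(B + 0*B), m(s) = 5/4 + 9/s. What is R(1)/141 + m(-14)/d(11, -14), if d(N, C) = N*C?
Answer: 1915/607992 ≈ 0.0031497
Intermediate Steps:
m(s) = 5/4 + 9/s (m(s) = 5*(¼) + 9/s = 5/4 + 9/s)
R(B) = B² (R(B) = B*(B + 0) = B*B = B²)
d(N, C) = C*N
R(1)/141 + m(-14)/d(11, -14) = 1²/141 + (5/4 + 9/(-14))/((-14*11)) = 1*(1/141) + (5/4 + 9*(-1/14))/(-154) = 1/141 + (5/4 - 9/14)*(-1/154) = 1/141 + (17/28)*(-1/154) = 1/141 - 17/4312 = 1915/607992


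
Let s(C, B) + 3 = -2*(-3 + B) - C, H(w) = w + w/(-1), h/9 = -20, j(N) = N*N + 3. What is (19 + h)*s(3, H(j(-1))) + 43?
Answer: 43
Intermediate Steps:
j(N) = 3 + N² (j(N) = N² + 3 = 3 + N²)
h = -180 (h = 9*(-20) = -180)
H(w) = 0 (H(w) = w + w*(-1) = w - w = 0)
s(C, B) = 3 - C - 2*B (s(C, B) = -3 + (-2*(-3 + B) - C) = -3 + ((6 - 2*B) - C) = -3 + (6 - C - 2*B) = 3 - C - 2*B)
(19 + h)*s(3, H(j(-1))) + 43 = (19 - 180)*(3 - 1*3 - 2*0) + 43 = -161*(3 - 3 + 0) + 43 = -161*0 + 43 = 0 + 43 = 43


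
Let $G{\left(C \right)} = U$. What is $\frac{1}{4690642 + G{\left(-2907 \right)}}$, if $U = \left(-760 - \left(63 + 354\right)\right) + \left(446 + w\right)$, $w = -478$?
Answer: $\frac{1}{4689433} \approx 2.1325 \cdot 10^{-7}$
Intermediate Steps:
$U = -1209$ ($U = \left(-760 - \left(63 + 354\right)\right) + \left(446 - 478\right) = \left(-760 - 417\right) - 32 = -1177 - 32 = -1209$)
$G{\left(C \right)} = -1209$
$\frac{1}{4690642 + G{\left(-2907 \right)}} = \frac{1}{4690642 - 1209} = \frac{1}{4689433}$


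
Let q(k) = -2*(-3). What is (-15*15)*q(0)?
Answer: -1350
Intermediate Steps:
q(k) = 6
(-15*15)*q(0) = -15*15*6 = -225*6 = -1350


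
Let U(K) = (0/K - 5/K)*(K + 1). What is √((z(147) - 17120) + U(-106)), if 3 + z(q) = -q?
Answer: I*√194101370/106 ≈ 131.43*I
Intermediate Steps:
z(q) = -3 - q
U(K) = -5*(1 + K)/K (U(K) = (0 - 5/K)*(1 + K) = (-5/K)*(1 + K) = -5*(1 + K)/K)
√((z(147) - 17120) + U(-106)) = √(((-3 - 1*147) - 17120) + (-5 - 5/(-106))) = √(((-3 - 147) - 17120) + (-5 - 5*(-1/106))) = √((-150 - 17120) + (-5 + 5/106)) = √(-17270 - 525/106) = √(-1831145/106) = I*√194101370/106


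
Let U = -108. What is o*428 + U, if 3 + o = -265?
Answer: -114812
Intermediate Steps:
o = -268 (o = -3 - 265 = -268)
o*428 + U = -268*428 - 108 = -114704 - 108 = -114812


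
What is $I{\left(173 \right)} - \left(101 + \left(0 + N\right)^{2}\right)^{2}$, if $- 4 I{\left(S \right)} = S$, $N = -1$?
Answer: $- \frac{41789}{4} \approx -10447.0$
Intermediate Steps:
$I{\left(S \right)} = - \frac{S}{4}$
$I{\left(173 \right)} - \left(101 + \left(0 + N\right)^{2}\right)^{2} = \left(- \frac{1}{4}\right) 173 - \left(101 + \left(0 - 1\right)^{2}\right)^{2} = - \frac{173}{4} - \left(101 + \left(-1\right)^{2}\right)^{2} = - \frac{173}{4} - \left(101 + 1\right)^{2} = - \frac{173}{4} - 102^{2} = - \frac{173}{4} - 10404 = - \frac{41789}{4}$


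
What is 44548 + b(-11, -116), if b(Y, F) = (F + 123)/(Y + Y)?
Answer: 980049/22 ≈ 44548.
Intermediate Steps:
b(Y, F) = (123 + F)/(2*Y) (b(Y, F) = (123 + F)/((2*Y)) = (123 + F)*(1/(2*Y)) = (123 + F)/(2*Y))
44548 + b(-11, -116) = 44548 + (½)*(123 - 116)/(-11) = 44548 + (½)*(-1/11)*7 = 44548 - 7/22 = 980049/22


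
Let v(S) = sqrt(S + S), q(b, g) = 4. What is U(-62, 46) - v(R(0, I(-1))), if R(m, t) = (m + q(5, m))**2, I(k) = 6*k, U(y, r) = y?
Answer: -62 - 4*sqrt(2) ≈ -67.657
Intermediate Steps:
R(m, t) = (4 + m)**2 (R(m, t) = (m + 4)**2 = (4 + m)**2)
v(S) = sqrt(2)*sqrt(S) (v(S) = sqrt(2*S) = sqrt(2)*sqrt(S))
U(-62, 46) - v(R(0, I(-1))) = -62 - sqrt(2)*sqrt((4 + 0)**2) = -62 - sqrt(2)*sqrt(4**2) = -62 - sqrt(2)*sqrt(16) = -62 - sqrt(2)*4 = -62 - 4*sqrt(2)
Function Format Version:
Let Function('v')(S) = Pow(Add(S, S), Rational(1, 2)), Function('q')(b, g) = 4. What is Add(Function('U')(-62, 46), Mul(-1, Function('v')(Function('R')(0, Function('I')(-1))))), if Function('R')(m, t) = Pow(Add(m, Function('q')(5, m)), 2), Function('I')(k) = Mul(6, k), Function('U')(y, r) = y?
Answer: Add(-62, Mul(-4, Pow(2, Rational(1, 2)))) ≈ -67.657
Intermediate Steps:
Function('R')(m, t) = Pow(Add(4, m), 2) (Function('R')(m, t) = Pow(Add(m, 4), 2) = Pow(Add(4, m), 2))
Function('v')(S) = Mul(Pow(2, Rational(1, 2)), Pow(S, Rational(1, 2))) (Function('v')(S) = Pow(Mul(2, S), Rational(1, 2)) = Mul(Pow(2, Rational(1, 2)), Pow(S, Rational(1, 2))))
Add(Function('U')(-62, 46), Mul(-1, Function('v')(Function('R')(0, Function('I')(-1))))) = Add(-62, Mul(-1, Mul(Pow(2, Rational(1, 2)), Pow(Pow(Add(4, 0), 2), Rational(1, 2))))) = Add(-62, Mul(-1, Mul(Pow(2, Rational(1, 2)), Pow(Pow(4, 2), Rational(1, 2))))) = Add(-62, Mul(-1, Mul(Pow(2, Rational(1, 2)), Pow(16, Rational(1, 2))))) = Add(-62, Mul(-1, Mul(Pow(2, Rational(1, 2)), 4))) = Add(-62, Mul(-1, Mul(4, Pow(2, Rational(1, 2))))) = Add(-62, Mul(-4, Pow(2, Rational(1, 2))))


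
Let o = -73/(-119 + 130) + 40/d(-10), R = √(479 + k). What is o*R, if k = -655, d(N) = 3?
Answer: 884*I*√11/33 ≈ 88.845*I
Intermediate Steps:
R = 4*I*√11 (R = √(479 - 655) = √(-176) = 4*I*√11 ≈ 13.266*I)
o = 221/33 (o = -73/(-119 + 130) + 40/3 = -73/11 + 40*(⅓) = -73*1/11 + 40/3 = -73/11 + 40/3 = 221/33 ≈ 6.6970)
o*R = 221*(4*I*√11)/33 = 884*I*√11/33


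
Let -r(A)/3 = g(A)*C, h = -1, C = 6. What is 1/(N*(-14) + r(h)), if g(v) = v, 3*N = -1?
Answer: 3/68 ≈ 0.044118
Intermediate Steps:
N = -⅓ (N = (⅓)*(-1) = -⅓ ≈ -0.33333)
r(A) = -18*A (r(A) = -3*A*6 = -18*A)
1/(N*(-14) + r(h)) = 1/(-⅓*(-14) - 18*(-1)) = 1/(14/3 + 18) = 1/(68/3) = 3/68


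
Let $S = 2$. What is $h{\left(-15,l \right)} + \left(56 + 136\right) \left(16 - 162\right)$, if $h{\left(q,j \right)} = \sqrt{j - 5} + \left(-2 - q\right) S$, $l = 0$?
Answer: $-28006 + i \sqrt{5} \approx -28006.0 + 2.2361 i$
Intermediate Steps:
$h{\left(q,j \right)} = -4 + \sqrt{-5 + j} - 2 q$ ($h{\left(q,j \right)} = \sqrt{j - 5} + \left(-2 - q\right) 2 = \sqrt{-5 + j} - \left(4 + 2 q\right) = -4 + \sqrt{-5 + j} - 2 q$)
$h{\left(-15,l \right)} + \left(56 + 136\right) \left(16 - 162\right) = \left(-4 + \sqrt{-5 + 0} - -30\right) + \left(56 + 136\right) \left(16 - 162\right) = \left(-4 + \sqrt{-5} + 30\right) + 192 \left(-146\right) = \left(-4 + i \sqrt{5} + 30\right) - 28032 = \left(26 + i \sqrt{5}\right) - 28032 = -28006 + i \sqrt{5}$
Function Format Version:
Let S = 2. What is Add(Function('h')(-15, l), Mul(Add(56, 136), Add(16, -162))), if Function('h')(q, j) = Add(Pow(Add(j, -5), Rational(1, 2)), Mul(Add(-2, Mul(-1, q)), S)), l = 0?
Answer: Add(-28006, Mul(I, Pow(5, Rational(1, 2)))) ≈ Add(-28006., Mul(2.2361, I))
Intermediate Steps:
Function('h')(q, j) = Add(-4, Pow(Add(-5, j), Rational(1, 2)), Mul(-2, q)) (Function('h')(q, j) = Add(Pow(Add(j, -5), Rational(1, 2)), Mul(Add(-2, Mul(-1, q)), 2)) = Add(Pow(Add(-5, j), Rational(1, 2)), Add(-4, Mul(-2, q))) = Add(-4, Pow(Add(-5, j), Rational(1, 2)), Mul(-2, q)))
Add(Function('h')(-15, l), Mul(Add(56, 136), Add(16, -162))) = Add(Add(-4, Pow(Add(-5, 0), Rational(1, 2)), Mul(-2, -15)), Mul(Add(56, 136), Add(16, -162))) = Add(Add(-4, Pow(-5, Rational(1, 2)), 30), Mul(192, -146)) = Add(Add(-4, Mul(I, Pow(5, Rational(1, 2))), 30), -28032) = Add(Add(26, Mul(I, Pow(5, Rational(1, 2)))), -28032) = Add(-28006, Mul(I, Pow(5, Rational(1, 2))))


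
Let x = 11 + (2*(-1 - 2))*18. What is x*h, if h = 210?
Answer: -20370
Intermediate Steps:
x = -97 (x = 11 + (2*(-3))*18 = 11 - 6*18 = 11 - 108 = -97)
x*h = -97*210 = -20370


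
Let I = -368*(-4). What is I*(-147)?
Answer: -216384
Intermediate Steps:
I = 1472
I*(-147) = 1472*(-147) = -216384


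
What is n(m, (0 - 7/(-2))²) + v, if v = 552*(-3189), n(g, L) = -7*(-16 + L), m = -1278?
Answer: -7041207/4 ≈ -1.7603e+6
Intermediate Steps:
n(g, L) = 112 - 7*L
v = -1760328
n(m, (0 - 7/(-2))²) + v = (112 - 7*(0 - 7/(-2))²) - 1760328 = (112 - 7*(0 - 7*(-½))²) - 1760328 = (112 - 7*(0 + 7/2)²) - 1760328 = (112 - 7*(7/2)²) - 1760328 = (112 - 7*49/4) - 1760328 = (112 - 343/4) - 1760328 = 105/4 - 1760328 = -7041207/4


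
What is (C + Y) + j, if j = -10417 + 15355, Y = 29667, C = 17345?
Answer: 51950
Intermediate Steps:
j = 4938
(C + Y) + j = (17345 + 29667) + 4938 = 47012 + 4938 = 51950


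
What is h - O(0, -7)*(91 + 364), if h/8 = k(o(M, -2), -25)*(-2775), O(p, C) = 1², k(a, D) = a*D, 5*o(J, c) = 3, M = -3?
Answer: 332545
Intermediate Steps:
o(J, c) = ⅗ (o(J, c) = (⅕)*3 = ⅗)
k(a, D) = D*a
O(p, C) = 1
h = 333000 (h = 8*(-25*⅗*(-2775)) = 8*(-15*(-2775)) = 8*41625 = 333000)
h - O(0, -7)*(91 + 364) = 333000 - (91 + 364) = 333000 - 455 = 332545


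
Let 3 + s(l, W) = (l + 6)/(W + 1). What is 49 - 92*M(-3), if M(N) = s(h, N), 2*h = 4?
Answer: 693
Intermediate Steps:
h = 2 (h = (½)*4 = 2)
s(l, W) = -3 + (6 + l)/(1 + W) (s(l, W) = -3 + (l + 6)/(W + 1) = -3 + (6 + l)/(1 + W))
M(N) = (5 - 3*N)/(1 + N) (M(N) = (3 + 2 - 3*N)/(1 + N) = (5 - 3*N)/(1 + N))
49 - 92*M(-3) = 49 - 92*(5 - 3*(-3))/(1 - 3) = 49 - 92*(5 + 9)/(-2) = 49 - (-46)*14 = 49 - 92*(-7) = 49 + 644 = 693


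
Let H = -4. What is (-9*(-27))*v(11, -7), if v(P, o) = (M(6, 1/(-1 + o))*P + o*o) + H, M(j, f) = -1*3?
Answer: 2916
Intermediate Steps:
M(j, f) = -3
v(P, o) = -4 + o**2 - 3*P (v(P, o) = (-3*P + o*o) - 4 = (-3*P + o**2) - 4 = (o**2 - 3*P) - 4 = -4 + o**2 - 3*P)
(-9*(-27))*v(11, -7) = (-9*(-27))*(-4 + (-7)**2 - 3*11) = 243*(-4 + 49 - 33) = 243*12 = 2916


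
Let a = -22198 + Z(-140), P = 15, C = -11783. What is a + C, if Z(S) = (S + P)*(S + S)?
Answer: 1019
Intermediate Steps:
Z(S) = 2*S*(15 + S) (Z(S) = (S + 15)*(S + S) = (15 + S)*(2*S) = 2*S*(15 + S))
a = 12802 (a = -22198 + 2*(-140)*(15 - 140) = -22198 + 2*(-140)*(-125) = -22198 + 35000 = 12802)
a + C = 12802 - 11783 = 1019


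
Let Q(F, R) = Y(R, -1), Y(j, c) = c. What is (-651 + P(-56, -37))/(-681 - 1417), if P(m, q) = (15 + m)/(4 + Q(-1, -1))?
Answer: 997/3147 ≈ 0.31681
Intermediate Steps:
Q(F, R) = -1
P(m, q) = 5 + m/3 (P(m, q) = (15 + m)/(4 - 1) = (15 + m)/3 = (15 + m)*(⅓) = 5 + m/3)
(-651 + P(-56, -37))/(-681 - 1417) = (-651 + (5 + (⅓)*(-56)))/(-681 - 1417) = (-651 + (5 - 56/3))/(-2098) = (-651 - 41/3)*(-1/2098) = -1994/3*(-1/2098) = 997/3147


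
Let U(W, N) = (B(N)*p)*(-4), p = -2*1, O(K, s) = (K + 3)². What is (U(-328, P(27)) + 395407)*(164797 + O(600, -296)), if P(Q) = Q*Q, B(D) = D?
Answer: 212017095034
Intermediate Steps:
O(K, s) = (3 + K)²
P(Q) = Q²
p = -2
U(W, N) = 8*N (U(W, N) = (N*(-2))*(-4) = -2*N*(-4) = 8*N)
(U(-328, P(27)) + 395407)*(164797 + O(600, -296)) = (8*27² + 395407)*(164797 + (3 + 600)²) = (8*729 + 395407)*(164797 + 603²) = (5832 + 395407)*(164797 + 363609) = 401239*528406 = 212017095034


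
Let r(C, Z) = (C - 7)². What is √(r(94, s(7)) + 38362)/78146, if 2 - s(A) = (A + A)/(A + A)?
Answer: √45931/78146 ≈ 0.0027425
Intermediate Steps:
s(A) = 1 (s(A) = 2 - (A + A)/(A + A) = 2 - 2*A/(2*A) = 2 - 2*A*1/(2*A) = 2 - 1*1 = 2 - 1 = 1)
r(C, Z) = (-7 + C)²
√(r(94, s(7)) + 38362)/78146 = √((-7 + 94)² + 38362)/78146 = √(87² + 38362)*(1/78146) = √(7569 + 38362)*(1/78146) = √45931*(1/78146) = √45931/78146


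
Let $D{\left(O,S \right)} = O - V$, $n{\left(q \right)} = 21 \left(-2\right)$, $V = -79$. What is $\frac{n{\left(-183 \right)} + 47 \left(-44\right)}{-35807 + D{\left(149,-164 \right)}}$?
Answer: $\frac{2110}{35579} \approx 0.059305$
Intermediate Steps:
$n{\left(q \right)} = -42$
$D{\left(O,S \right)} = 79 + O$ ($D{\left(O,S \right)} = O - -79 = O + 79 = 79 + O$)
$\frac{n{\left(-183 \right)} + 47 \left(-44\right)}{-35807 + D{\left(149,-164 \right)}} = \frac{-42 + 47 \left(-44\right)}{-35807 + \left(79 + 149\right)} = \frac{-42 - 2068}{-35807 + 228} = - \frac{2110}{-35579} = \left(-2110\right) \left(- \frac{1}{35579}\right) = \frac{2110}{35579}$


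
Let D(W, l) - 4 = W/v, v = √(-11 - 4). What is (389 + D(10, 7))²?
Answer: 463327/3 - 524*I*√15 ≈ 1.5444e+5 - 2029.4*I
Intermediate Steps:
v = I*√15 (v = √(-15) = I*√15 ≈ 3.873*I)
D(W, l) = 4 - I*W*√15/15 (D(W, l) = 4 + W/((I*√15)) = 4 + W*(-I*√15/15) = 4 - I*W*√15/15)
(389 + D(10, 7))² = (389 + (4 - 1/15*I*10*√15))² = (389 + (4 - 2*I*√15/3))² = (393 - 2*I*√15/3)²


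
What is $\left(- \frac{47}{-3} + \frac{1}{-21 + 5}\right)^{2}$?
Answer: $\frac{561001}{2304} \approx 243.49$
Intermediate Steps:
$\left(- \frac{47}{-3} + \frac{1}{-21 + 5}\right)^{2} = \left(\left(-47\right) \left(- \frac{1}{3}\right) + \frac{1}{-16}\right)^{2} = \left(\frac{47}{3} - \frac{1}{16}\right)^{2} = \left(\frac{749}{48}\right)^{2} = \frac{561001}{2304}$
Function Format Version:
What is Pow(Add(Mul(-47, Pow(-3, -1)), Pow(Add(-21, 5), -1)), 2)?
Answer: Rational(561001, 2304) ≈ 243.49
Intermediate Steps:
Pow(Add(Mul(-47, Pow(-3, -1)), Pow(Add(-21, 5), -1)), 2) = Pow(Add(Mul(-47, Rational(-1, 3)), Pow(-16, -1)), 2) = Pow(Add(Rational(47, 3), Rational(-1, 16)), 2) = Pow(Rational(749, 48), 2) = Rational(561001, 2304)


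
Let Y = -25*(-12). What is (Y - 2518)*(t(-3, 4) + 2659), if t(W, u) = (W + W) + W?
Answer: -5877700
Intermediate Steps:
t(W, u) = 3*W (t(W, u) = 2*W + W = 3*W)
Y = 300
(Y - 2518)*(t(-3, 4) + 2659) = (300 - 2518)*(3*(-3) + 2659) = -2218*(-9 + 2659) = -2218*2650 = -5877700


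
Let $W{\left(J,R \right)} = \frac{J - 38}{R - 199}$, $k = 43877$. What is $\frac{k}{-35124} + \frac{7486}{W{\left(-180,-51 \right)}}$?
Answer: $\frac{32862500407}{3828516} \approx 8583.6$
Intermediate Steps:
$W{\left(J,R \right)} = \frac{-38 + J}{-199 + R}$
$\frac{k}{-35124} + \frac{7486}{W{\left(-180,-51 \right)}} = \frac{43877}{-35124} + \frac{7486}{\frac{1}{-199 - 51} \left(-38 - 180\right)} = 43877 \left(- \frac{1}{35124}\right) + \frac{7486}{\frac{1}{-250} \left(-218\right)} = - \frac{43877}{35124} + \frac{7486}{\left(- \frac{1}{250}\right) \left(-218\right)} = - \frac{43877}{35124} + \frac{7486}{\frac{109}{125}} = - \frac{43877}{35124} + 7486 \cdot \frac{125}{109} = - \frac{43877}{35124} + \frac{935750}{109} = \frac{32862500407}{3828516}$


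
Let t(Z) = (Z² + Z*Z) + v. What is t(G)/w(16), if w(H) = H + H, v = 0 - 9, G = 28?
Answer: 1559/32 ≈ 48.719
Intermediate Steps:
v = -9
t(Z) = -9 + 2*Z² (t(Z) = (Z² + Z*Z) - 9 = (Z² + Z²) - 9 = 2*Z² - 9 = -9 + 2*Z²)
w(H) = 2*H
t(G)/w(16) = (-9 + 2*28²)/((2*16)) = (-9 + 2*784)/32 = (-9 + 1568)*(1/32) = 1559*(1/32) = 1559/32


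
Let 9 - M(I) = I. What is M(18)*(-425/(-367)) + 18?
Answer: 2781/367 ≈ 7.5777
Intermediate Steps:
M(I) = 9 - I
M(18)*(-425/(-367)) + 18 = (9 - 1*18)*(-425/(-367)) + 18 = (9 - 18)*(-425*(-1/367)) + 18 = -9*425/367 + 18 = -3825/367 + 18 = 2781/367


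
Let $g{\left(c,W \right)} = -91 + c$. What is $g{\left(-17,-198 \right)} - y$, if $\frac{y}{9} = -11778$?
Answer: $105894$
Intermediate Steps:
$y = -106002$ ($y = 9 \left(-11778\right) = -106002$)
$g{\left(-17,-198 \right)} - y = \left(-91 - 17\right) - -106002 = -108 + 106002 = 105894$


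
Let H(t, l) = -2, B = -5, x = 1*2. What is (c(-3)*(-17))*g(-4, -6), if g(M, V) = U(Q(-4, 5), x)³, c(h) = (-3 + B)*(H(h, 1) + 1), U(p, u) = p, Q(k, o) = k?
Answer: 8704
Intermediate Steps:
x = 2
c(h) = 8 (c(h) = (-3 - 5)*(-2 + 1) = -8*(-1) = 8)
g(M, V) = -64 (g(M, V) = (-4)³ = -64)
(c(-3)*(-17))*g(-4, -6) = (8*(-17))*(-64) = -136*(-64) = 8704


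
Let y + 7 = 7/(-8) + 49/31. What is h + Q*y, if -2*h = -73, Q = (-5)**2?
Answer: -29973/248 ≈ -120.86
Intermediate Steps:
Q = 25
h = 73/2 (h = -1/2*(-73) = 73/2 ≈ 36.500)
y = -1561/248 (y = -7 + (7/(-8) + 49/31) = -7 + (7*(-1/8) + 49*(1/31)) = -7 + (-7/8 + 49/31) = -7 + 175/248 = -1561/248 ≈ -6.2944)
h + Q*y = 73/2 + 25*(-1561/248) = 73/2 - 39025/248 = -29973/248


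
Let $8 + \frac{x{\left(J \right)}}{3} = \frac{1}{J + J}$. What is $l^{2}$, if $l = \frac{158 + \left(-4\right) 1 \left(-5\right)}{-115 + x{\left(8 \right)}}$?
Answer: $\frac{8111104}{4932841} \approx 1.6443$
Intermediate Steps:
$x{\left(J \right)} = -24 + \frac{3}{2 J}$ ($x{\left(J \right)} = -24 + \frac{3}{J + J} = -24 + \frac{3}{2 J}$)
$l = - \frac{2848}{2221}$ ($l = \frac{158 + \left(-4\right) 1 \left(-5\right)}{-115 - \left(24 - \frac{3}{2 \cdot 8}\right)} = \frac{158 - -20}{-115 + \left(-24 + \frac{3}{2} \cdot \frac{1}{8}\right)} = \frac{158 + 20}{-115 + \left(-24 + \frac{3}{16}\right)} = \frac{178}{-115 - \frac{381}{16}} = \frac{178}{- \frac{2221}{16}} = 178 \left(- \frac{16}{2221}\right) = - \frac{2848}{2221} \approx -1.2823$)
$l^{2} = \left(- \frac{2848}{2221}\right)^{2} = \frac{8111104}{4932841}$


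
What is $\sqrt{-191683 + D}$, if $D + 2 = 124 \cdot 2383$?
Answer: $\sqrt{103807} \approx 322.19$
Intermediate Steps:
$D = 295490$ ($D = -2 + 124 \cdot 2383 = -2 + 295492 = 295490$)
$\sqrt{-191683 + D} = \sqrt{-191683 + 295490} = \sqrt{103807}$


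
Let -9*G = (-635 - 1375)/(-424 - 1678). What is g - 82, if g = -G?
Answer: -258211/3153 ≈ -81.894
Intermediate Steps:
G = -335/3153 (G = -(-635 - 1375)/(9*(-424 - 1678)) = -(-670)/(3*(-2102)) = -(-670)*(-1)/(3*2102) = -1/9*1005/1051 = -335/3153 ≈ -0.10625)
g = 335/3153 (g = -1*(-335/3153) = 335/3153 ≈ 0.10625)
g - 82 = 335/3153 - 82 = -258211/3153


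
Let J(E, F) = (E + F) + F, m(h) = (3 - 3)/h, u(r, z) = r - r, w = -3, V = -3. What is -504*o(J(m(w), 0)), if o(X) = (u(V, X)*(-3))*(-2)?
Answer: 0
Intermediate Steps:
u(r, z) = 0
m(h) = 0 (m(h) = 0/h = 0)
J(E, F) = E + 2*F
o(X) = 0 (o(X) = (0*(-3))*(-2) = 0*(-2) = 0)
-504*o(J(m(w), 0)) = -504*0 = 0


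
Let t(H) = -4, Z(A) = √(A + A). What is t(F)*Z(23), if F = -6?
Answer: -4*√46 ≈ -27.129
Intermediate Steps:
Z(A) = √2*√A (Z(A) = √(2*A) = √2*√A)
t(F)*Z(23) = -4*√2*√23 = -4*√46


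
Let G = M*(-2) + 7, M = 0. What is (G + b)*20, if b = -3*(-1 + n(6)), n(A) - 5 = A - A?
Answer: -100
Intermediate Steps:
n(A) = 5 (n(A) = 5 + (A - A) = 5 + 0 = 5)
b = -12 (b = -3*(-1 + 5) = -3*4 = -12)
G = 7 (G = 0*(-2) + 7 = 0 + 7 = 7)
(G + b)*20 = (7 - 12)*20 = -5*20 = -100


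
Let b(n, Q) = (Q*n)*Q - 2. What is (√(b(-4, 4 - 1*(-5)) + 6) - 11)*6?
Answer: -66 + 48*I*√5 ≈ -66.0 + 107.33*I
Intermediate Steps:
b(n, Q) = -2 + n*Q² (b(n, Q) = n*Q² - 2 = -2 + n*Q²)
(√(b(-4, 4 - 1*(-5)) + 6) - 11)*6 = (√((-2 - 4*(4 - 1*(-5))²) + 6) - 11)*6 = (√((-2 - 4*(4 + 5)²) + 6) - 11)*6 = (√((-2 - 4*9²) + 6) - 11)*6 = (√((-2 - 4*81) + 6) - 11)*6 = (√((-2 - 324) + 6) - 11)*6 = (√(-326 + 6) - 11)*6 = (√(-320) - 11)*6 = (8*I*√5 - 11)*6 = (-11 + 8*I*√5)*6 = -66 + 48*I*√5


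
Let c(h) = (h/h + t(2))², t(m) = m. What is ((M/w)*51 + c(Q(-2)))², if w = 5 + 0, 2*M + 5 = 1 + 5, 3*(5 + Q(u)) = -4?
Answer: 19881/100 ≈ 198.81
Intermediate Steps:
Q(u) = -19/3 (Q(u) = -5 + (⅓)*(-4) = -5 - 4/3 = -19/3)
M = ½ (M = -5/2 + (1 + 5)/2 = -5/2 + (½)*6 = -5/2 + 3 = ½ ≈ 0.50000)
w = 5
c(h) = 9 (c(h) = (h/h + 2)² = (1 + 2)² = 3² = 9)
((M/w)*51 + c(Q(-2)))² = (((½)/5)*51 + 9)² = (((½)*(⅕))*51 + 9)² = ((⅒)*51 + 9)² = (51/10 + 9)² = (141/10)² = 19881/100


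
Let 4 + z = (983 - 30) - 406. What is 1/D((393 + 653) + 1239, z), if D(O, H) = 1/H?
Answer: 543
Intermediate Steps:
z = 543 (z = -4 + ((983 - 30) - 406) = -4 + (953 - 406) = -4 + 547 = 543)
1/D((393 + 653) + 1239, z) = 1/(1/543) = 543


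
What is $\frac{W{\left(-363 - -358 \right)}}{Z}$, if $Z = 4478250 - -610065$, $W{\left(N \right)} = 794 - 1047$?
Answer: $- \frac{253}{5088315} \approx -4.9722 \cdot 10^{-5}$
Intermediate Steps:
$W{\left(N \right)} = -253$
$Z = 5088315$ ($Z = 4478250 + 610065 = 5088315$)
$\frac{W{\left(-363 - -358 \right)}}{Z} = - \frac{253}{5088315}$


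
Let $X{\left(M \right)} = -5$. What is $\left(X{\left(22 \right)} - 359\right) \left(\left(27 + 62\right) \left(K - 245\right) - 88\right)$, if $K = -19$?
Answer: $8584576$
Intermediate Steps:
$\left(X{\left(22 \right)} - 359\right) \left(\left(27 + 62\right) \left(K - 245\right) - 88\right) = \left(-5 - 359\right) \left(\left(27 + 62\right) \left(-19 - 245\right) - 88\right) = - 364 \left(89 \left(-264\right) - 88\right) = - 364 \left(-23496 - 88\right) = \left(-364\right) \left(-23584\right) = 8584576$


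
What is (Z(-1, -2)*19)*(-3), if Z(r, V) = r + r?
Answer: 114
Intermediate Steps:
Z(r, V) = 2*r
(Z(-1, -2)*19)*(-3) = ((2*(-1))*19)*(-3) = -2*19*(-3) = -38*(-3) = 114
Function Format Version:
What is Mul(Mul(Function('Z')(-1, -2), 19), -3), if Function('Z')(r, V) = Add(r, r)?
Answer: 114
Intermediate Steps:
Function('Z')(r, V) = Mul(2, r)
Mul(Mul(Function('Z')(-1, -2), 19), -3) = Mul(Mul(Mul(2, -1), 19), -3) = Mul(Mul(-2, 19), -3) = Mul(-38, -3) = 114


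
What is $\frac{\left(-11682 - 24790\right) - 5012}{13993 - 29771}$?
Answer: $\frac{20742}{7889} \approx 2.6292$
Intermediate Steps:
$\frac{\left(-11682 - 24790\right) - 5012}{13993 - 29771} = \frac{\left(-11682 - 24790\right) - 5012}{-15778} = \left(-36472 - 5012\right) \left(- \frac{1}{15778}\right) = \left(-41484\right) \left(- \frac{1}{15778}\right) = \frac{20742}{7889}$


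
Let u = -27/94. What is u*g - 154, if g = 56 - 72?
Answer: -7022/47 ≈ -149.40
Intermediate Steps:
g = -16
u = -27/94 (u = -27*1/94 = -27/94 ≈ -0.28723)
u*g - 154 = -27/94*(-16) - 154 = 216/47 - 154 = -7022/47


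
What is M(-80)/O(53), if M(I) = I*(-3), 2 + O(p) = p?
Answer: 80/17 ≈ 4.7059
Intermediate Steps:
O(p) = -2 + p
M(I) = -3*I
M(-80)/O(53) = (-3*(-80))/(-2 + 53) = 240/51 = 240*(1/51) = 80/17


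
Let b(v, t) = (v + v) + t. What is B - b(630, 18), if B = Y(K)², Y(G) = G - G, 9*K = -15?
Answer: -1278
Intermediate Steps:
K = -5/3 (K = (⅑)*(-15) = -5/3 ≈ -1.6667)
Y(G) = 0
B = 0 (B = 0² = 0)
b(v, t) = t + 2*v (b(v, t) = 2*v + t = t + 2*v)
B - b(630, 18) = 0 - (18 + 2*630) = 0 - (18 + 1260) = 0 - 1*1278 = 0 - 1278 = -1278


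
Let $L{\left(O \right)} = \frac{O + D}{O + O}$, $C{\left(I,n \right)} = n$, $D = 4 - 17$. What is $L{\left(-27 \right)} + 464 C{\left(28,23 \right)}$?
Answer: $\frac{288164}{27} \approx 10673.0$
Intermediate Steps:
$D = -13$ ($D = 4 - 17 = -13$)
$L{\left(O \right)} = \frac{-13 + O}{2 O}$ ($L{\left(O \right)} = \frac{O - 13}{O + O} = \frac{-13 + O}{2 O}$)
$L{\left(-27 \right)} + 464 C{\left(28,23 \right)} = \frac{-13 - 27}{2 \left(-27\right)} + 464 \cdot 23 = \frac{1}{2} \left(- \frac{1}{27}\right) \left(-40\right) + 10672 = \frac{20}{27} + 10672 = \frac{288164}{27}$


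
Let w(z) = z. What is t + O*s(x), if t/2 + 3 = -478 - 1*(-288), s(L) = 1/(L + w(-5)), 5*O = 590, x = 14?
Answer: -3356/9 ≈ -372.89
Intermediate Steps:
O = 118 (O = (⅕)*590 = 118)
s(L) = 1/(-5 + L) (s(L) = 1/(L - 5) = 1/(-5 + L))
t = -386 (t = -6 + 2*(-478 - 1*(-288)) = -6 + 2*(-478 + 288) = -6 + 2*(-190) = -6 - 380 = -386)
t + O*s(x) = -386 + 118/(-5 + 14) = -386 + 118/9 = -3356/9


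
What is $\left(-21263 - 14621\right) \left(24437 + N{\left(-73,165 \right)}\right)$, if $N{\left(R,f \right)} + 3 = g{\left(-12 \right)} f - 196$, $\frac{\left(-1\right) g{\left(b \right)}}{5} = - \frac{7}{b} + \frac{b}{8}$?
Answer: $-896893667$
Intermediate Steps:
$g{\left(b \right)} = \frac{35}{b} - \frac{5 b}{8}$ ($g{\left(b \right)} = - 5 \left(- \frac{7}{b} + \frac{b}{8}\right) = \frac{35}{b} - \frac{5 b}{8}$)
$N{\left(R,f \right)} = -199 + \frac{55 f}{12}$ ($N{\left(R,f \right)} = -3 + \left(\left(\frac{35}{-12} - - \frac{15}{2}\right) f - 196\right) = -3 + \left(\left(35 \left(- \frac{1}{12}\right) + \frac{15}{2}\right) f - 196\right) = -3 + \left(\left(- \frac{35}{12} + \frac{15}{2}\right) f - 196\right) = -3 + \left(\frac{55 f}{12} - 196\right) = -3 + \left(-196 + \frac{55 f}{12}\right) = -199 + \frac{55 f}{12}$)
$\left(-21263 - 14621\right) \left(24437 + N{\left(-73,165 \right)}\right) = \left(-21263 - 14621\right) \left(24437 + \left(-199 + \frac{55}{12} \cdot 165\right)\right) = - 35884 \left(24437 + \left(-199 + \frac{3025}{4}\right)\right) = - 35884 \left(24437 + \frac{2229}{4}\right) = \left(-35884\right) \frac{99977}{4} = -896893667$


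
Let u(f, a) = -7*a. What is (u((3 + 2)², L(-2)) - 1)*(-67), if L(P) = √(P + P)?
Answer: 67 + 938*I ≈ 67.0 + 938.0*I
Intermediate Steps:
L(P) = √2*√P (L(P) = √(2*P) = √2*√P)
(u((3 + 2)², L(-2)) - 1)*(-67) = (-7*√2*√(-2) - 1)*(-67) = (-7*√2*I*√2 - 1)*(-67) = (-14*I - 1)*(-67) = (-1 - 14*I)*(-67) = 67 + 938*I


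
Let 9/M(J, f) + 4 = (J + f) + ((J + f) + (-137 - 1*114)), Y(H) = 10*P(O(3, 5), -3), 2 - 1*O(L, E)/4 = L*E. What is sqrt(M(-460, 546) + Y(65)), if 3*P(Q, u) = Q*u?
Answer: sqrt(3581533)/83 ≈ 22.801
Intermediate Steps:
O(L, E) = 8 - 4*E*L (O(L, E) = 8 - 4*L*E = 8 - 4*E*L)
P(Q, u) = Q*u/3 (P(Q, u) = (Q*u)/3 = Q*u/3)
Y(H) = 520 (Y(H) = 10*((1/3)*(8 - 4*5*3)*(-3)) = 10*((1/3)*(8 - 60)*(-3)) = 10*((1/3)*(-52)*(-3)) = 10*52 = 520)
M(J, f) = 9/(-255 + 2*J + 2*f) (M(J, f) = 9/(-4 + ((J + f) + ((J + f) + (-137 - 1*114)))) = 9/(-4 + ((J + f) + ((J + f) + (-137 - 114)))) = 9/(-4 + ((J + f) + ((J + f) - 251))) = 9/(-4 + ((J + f) + (-251 + J + f))) = 9/(-4 + (-251 + 2*J + 2*f)) = 9/(-255 + 2*J + 2*f))
sqrt(M(-460, 546) + Y(65)) = sqrt(9/(-255 + 2*(-460) + 2*546) + 520) = sqrt(9/(-255 - 920 + 1092) + 520) = sqrt(9/(-83) + 520) = sqrt(9*(-1/83) + 520) = sqrt(-9/83 + 520) = sqrt(43151/83) = sqrt(3581533)/83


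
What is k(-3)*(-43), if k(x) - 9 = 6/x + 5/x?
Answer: -688/3 ≈ -229.33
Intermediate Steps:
k(x) = 9 + 11/x (k(x) = 9 + (6/x + 5/x) = 9 + 11/x)
k(-3)*(-43) = (9 + 11/(-3))*(-43) = (9 + 11*(-⅓))*(-43) = (9 - 11/3)*(-43) = (16/3)*(-43) = -688/3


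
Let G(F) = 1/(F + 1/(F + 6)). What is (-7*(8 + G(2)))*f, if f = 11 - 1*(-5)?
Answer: -16128/17 ≈ -948.71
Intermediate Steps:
G(F) = 1/(F + 1/(6 + F))
f = 16 (f = 11 + 5 = 16)
(-7*(8 + G(2)))*f = -7*(8 + (6 + 2)/(1 + 2**2 + 6*2))*16 = -7*(8 + 8/(1 + 4 + 12))*16 = -7*(8 + 8/17)*16 = -7*144/17*16 = -1008/17*16 = -16128/17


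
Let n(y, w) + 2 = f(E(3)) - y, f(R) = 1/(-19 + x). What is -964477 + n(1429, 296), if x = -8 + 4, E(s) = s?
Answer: -22215885/23 ≈ -9.6591e+5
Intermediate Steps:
x = -4
f(R) = -1/23 (f(R) = 1/(-19 - 4) = 1/(-23) = -1/23)
n(y, w) = -47/23 - y (n(y, w) = -2 + (-1/23 - y) = -47/23 - y)
-964477 + n(1429, 296) = -964477 + (-47/23 - 1*1429) = -964477 + (-47/23 - 1429) = -964477 - 32914/23 = -22215885/23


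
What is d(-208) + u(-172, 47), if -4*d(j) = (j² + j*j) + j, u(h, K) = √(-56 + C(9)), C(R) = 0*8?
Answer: -21580 + 2*I*√14 ≈ -21580.0 + 7.4833*I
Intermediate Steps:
C(R) = 0
u(h, K) = 2*I*√14 (u(h, K) = √(-56 + 0) = √(-56) = 2*I*√14)
d(j) = -j²/2 - j/4 (d(j) = -((j² + j*j) + j)/4 = -((j² + j²) + j)/4 = -(2*j² + j)/4 = -(j + 2*j²)/4 = -j²/2 - j/4)
d(-208) + u(-172, 47) = -¼*(-208)*(1 + 2*(-208)) + 2*I*√14 = -¼*(-208)*(1 - 416) + 2*I*√14 = -¼*(-208)*(-415) + 2*I*√14 = -21580 + 2*I*√14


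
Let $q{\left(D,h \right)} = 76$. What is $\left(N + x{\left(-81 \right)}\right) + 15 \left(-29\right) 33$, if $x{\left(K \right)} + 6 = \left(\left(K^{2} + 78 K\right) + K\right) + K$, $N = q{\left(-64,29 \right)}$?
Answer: $-14204$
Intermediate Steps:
$N = 76$
$x{\left(K \right)} = -6 + K^{2} + 80 K$ ($x{\left(K \right)} = -6 + \left(\left(\left(K^{2} + 78 K\right) + K\right) + K\right) = -6 + \left(\left(K^{2} + 79 K\right) + K\right) = -6 + \left(K^{2} + 80 K\right) = -6 + K^{2} + 80 K$)
$\left(N + x{\left(-81 \right)}\right) + 15 \left(-29\right) 33 = \left(76 + \left(-6 + \left(-81\right)^{2} + 80 \left(-81\right)\right)\right) + 15 \left(-29\right) 33 = \left(76 - -75\right) - 14355 = \left(76 + 75\right) - 14355 = 151 - 14355 = -14204$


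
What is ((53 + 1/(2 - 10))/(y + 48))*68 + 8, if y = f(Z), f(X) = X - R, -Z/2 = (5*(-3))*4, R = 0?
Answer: 3293/112 ≈ 29.402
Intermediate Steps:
Z = 120 (Z = -2*5*(-3)*4 = -(-30)*4 = -2*(-60) = 120)
f(X) = X (f(X) = X - 1*0 = X + 0 = X)
y = 120
((53 + 1/(2 - 10))/(y + 48))*68 + 8 = ((53 + 1/(2 - 10))/(120 + 48))*68 + 8 = ((53 + 1/(-8))/168)*68 + 8 = ((53 - ⅛)*(1/168))*68 + 8 = ((423/8)*(1/168))*68 + 8 = (141/448)*68 + 8 = 2397/112 + 8 = 3293/112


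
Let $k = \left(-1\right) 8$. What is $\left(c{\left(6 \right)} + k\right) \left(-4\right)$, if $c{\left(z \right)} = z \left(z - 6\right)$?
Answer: $32$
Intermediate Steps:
$k = -8$
$c{\left(z \right)} = z \left(-6 + z\right)$
$\left(c{\left(6 \right)} + k\right) \left(-4\right) = \left(6 \left(-6 + 6\right) - 8\right) \left(-4\right) = \left(6 \cdot 0 - 8\right) \left(-4\right) = \left(0 - 8\right) \left(-4\right) = \left(-8\right) \left(-4\right) = 32$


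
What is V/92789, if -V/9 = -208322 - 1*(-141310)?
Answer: 603108/92789 ≈ 6.4998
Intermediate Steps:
V = 603108 (V = -9*(-208322 - 1*(-141310)) = -9*(-208322 + 141310) = -9*(-67012) = 603108)
V/92789 = 603108/92789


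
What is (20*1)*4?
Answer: 80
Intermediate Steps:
(20*1)*4 = 20*4 = 80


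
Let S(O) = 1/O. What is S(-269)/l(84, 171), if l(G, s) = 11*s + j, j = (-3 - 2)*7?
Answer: -1/496574 ≈ -2.0138e-6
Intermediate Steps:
j = -35 (j = -5*7 = -35)
S(O) = 1/O
l(G, s) = -35 + 11*s (l(G, s) = 11*s - 35 = -35 + 11*s)
S(-269)/l(84, 171) = 1/((-269)*(-35 + 11*171)) = -1/(269*(-35 + 1881)) = -1/269/1846 = -1/269*1/1846 = -1/496574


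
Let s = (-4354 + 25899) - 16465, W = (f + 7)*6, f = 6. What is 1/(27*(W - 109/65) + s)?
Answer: 65/464147 ≈ 0.00014004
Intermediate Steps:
W = 78 (W = (6 + 7)*6 = 13*6 = 78)
s = 5080 (s = 21545 - 16465 = 5080)
1/(27*(W - 109/65) + s) = 1/(27*(78 - 109/65) + 5080) = 1/(27*(4961/65) + 5080) = 1/(133947/65 + 5080) = 1/(464147/65) = 65/464147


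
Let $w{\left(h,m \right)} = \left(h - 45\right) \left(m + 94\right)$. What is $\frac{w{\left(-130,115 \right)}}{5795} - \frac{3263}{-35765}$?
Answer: $- \frac{13570482}{2181665} \approx -6.2202$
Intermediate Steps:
$w{\left(h,m \right)} = \left(-45 + h\right) \left(94 + m\right)$
$\frac{w{\left(-130,115 \right)}}{5795} - \frac{3263}{-35765} = \frac{-4230 - 5175 + 94 \left(-130\right) - 14950}{5795} - \frac{3263}{-35765} = \left(-4230 - 5175 - 12220 - 14950\right) \frac{1}{5795} - - \frac{3263}{35765} = \left(-36575\right) \frac{1}{5795} + \frac{3263}{35765} = - \frac{385}{61} + \frac{3263}{35765} = - \frac{13570482}{2181665}$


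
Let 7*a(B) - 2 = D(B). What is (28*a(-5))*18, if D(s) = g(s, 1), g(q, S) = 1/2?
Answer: 180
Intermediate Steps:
g(q, S) = ½
D(s) = ½
a(B) = 5/14 (a(B) = 2/7 + (⅐)*(½) = 2/7 + 1/14 = 5/14)
(28*a(-5))*18 = (28*(5/14))*18 = 10*18 = 180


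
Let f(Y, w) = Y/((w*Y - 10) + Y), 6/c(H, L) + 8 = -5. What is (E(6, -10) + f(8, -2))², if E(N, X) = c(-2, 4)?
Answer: 11236/13689 ≈ 0.82080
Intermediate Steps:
c(H, L) = -6/13 (c(H, L) = 6/(-8 - 5) = 6/(-13) = 6*(-1/13) = -6/13)
E(N, X) = -6/13
f(Y, w) = Y/(-10 + Y + Y*w) (f(Y, w) = Y/((Y*w - 10) + Y) = Y/((-10 + Y*w) + Y) = Y/(-10 + Y + Y*w))
(E(6, -10) + f(8, -2))² = (-6/13 + 8/(-10 + 8 + 8*(-2)))² = (-6/13 + 8/(-10 + 8 - 16))² = (-6/13 + 8/(-18))² = (-6/13 + 8*(-1/18))² = (-6/13 - 4/9)² = (-106/117)² = 11236/13689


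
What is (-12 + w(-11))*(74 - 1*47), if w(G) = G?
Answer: -621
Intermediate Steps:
(-12 + w(-11))*(74 - 1*47) = (-12 - 11)*(74 - 1*47) = -23*(74 - 47) = -23*27 = -621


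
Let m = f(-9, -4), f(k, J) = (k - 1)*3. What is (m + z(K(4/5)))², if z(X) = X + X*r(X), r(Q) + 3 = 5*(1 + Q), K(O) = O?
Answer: 14884/25 ≈ 595.36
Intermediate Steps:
f(k, J) = -3 + 3*k (f(k, J) = (-1 + k)*3 = -3 + 3*k)
m = -30 (m = -3 + 3*(-9) = -3 - 27 = -30)
r(Q) = 2 + 5*Q (r(Q) = -3 + 5*(1 + Q) = -3 + (5 + 5*Q) = 2 + 5*Q)
z(X) = X + X*(2 + 5*X)
(m + z(K(4/5)))² = (-30 + (4/5)*(3 + 5*(4/5)))² = (-30 + (4*(⅕))*(3 + 5*(4*(⅕))))² = (-30 + 4*(3 + 5*(⅘))/5)² = (-30 + 4*(3 + 4)/5)² = (-30 + (⅘)*7)² = (-30 + 28/5)² = (-122/5)² = 14884/25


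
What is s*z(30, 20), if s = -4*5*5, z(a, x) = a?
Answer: -3000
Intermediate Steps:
s = -100 (s = -20*5 = -100)
s*z(30, 20) = -100*30 = -3000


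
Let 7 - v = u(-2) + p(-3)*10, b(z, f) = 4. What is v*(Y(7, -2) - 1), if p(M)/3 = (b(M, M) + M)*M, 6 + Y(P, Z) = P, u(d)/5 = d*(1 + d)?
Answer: 0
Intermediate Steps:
u(d) = 5*d*(1 + d) (u(d) = 5*(d*(1 + d)) = 5*d*(1 + d))
Y(P, Z) = -6 + P
p(M) = 3*M*(4 + M) (p(M) = 3*((4 + M)*M) = 3*(M*(4 + M)) = 3*M*(4 + M))
v = 87 (v = 7 - (5*(-2)*(1 - 2) + (3*(-3)*(4 - 3))*10) = 7 - (5*(-2)*(-1) + (3*(-3)*1)*10) = 7 - (10 - 9*10) = 7 - (10 - 90) = 7 - 1*(-80) = 7 + 80 = 87)
v*(Y(7, -2) - 1) = 87*((-6 + 7) - 1) = 87*(1 - 1) = 87*0 = 0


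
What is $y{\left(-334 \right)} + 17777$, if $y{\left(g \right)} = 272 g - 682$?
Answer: $-73753$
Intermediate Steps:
$y{\left(g \right)} = -682 + 272 g$
$y{\left(-334 \right)} + 17777 = \left(-682 + 272 \left(-334\right)\right) + 17777 = \left(-682 - 90848\right) + 17777 = -91530 + 17777 = -73753$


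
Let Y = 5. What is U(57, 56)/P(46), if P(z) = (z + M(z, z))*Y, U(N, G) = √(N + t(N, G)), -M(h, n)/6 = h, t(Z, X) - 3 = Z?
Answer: -3*√13/1150 ≈ -0.0094058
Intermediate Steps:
t(Z, X) = 3 + Z
M(h, n) = -6*h
U(N, G) = √(3 + 2*N) (U(N, G) = √(N + (3 + N)) = √(3 + 2*N))
P(z) = -25*z (P(z) = (z - 6*z)*5 = -5*z*5 = -25*z)
U(57, 56)/P(46) = √(3 + 2*57)/((-25*46)) = √(3 + 114)/(-1150) = √117*(-1/1150) = (3*√13)*(-1/1150) = -3*√13/1150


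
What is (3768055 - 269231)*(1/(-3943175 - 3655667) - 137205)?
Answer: -1823935405788682732/3799421 ≈ -4.8006e+11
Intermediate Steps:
(3768055 - 269231)*(1/(-3943175 - 3655667) - 137205) = 3498824*(1/(-7598842) - 137205) = 3498824*(-1/7598842 - 137205) = 3498824*(-1042599116611/7598842) = -1823935405788682732/3799421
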